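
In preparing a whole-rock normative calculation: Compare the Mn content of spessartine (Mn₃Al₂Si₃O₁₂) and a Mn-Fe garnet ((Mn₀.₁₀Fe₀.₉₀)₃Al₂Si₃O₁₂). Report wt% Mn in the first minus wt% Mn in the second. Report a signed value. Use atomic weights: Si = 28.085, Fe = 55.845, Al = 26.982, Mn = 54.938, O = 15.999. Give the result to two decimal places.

M(Mn₃Al₂Si₃O₁₂) = 495.021 g/mol, so wt% Mn = 164.814/495.021 × 100 = 33.29%.
M((Mn₀.₁₀Fe₀.₉₀)₃Al₂Si₃O₁₂) = 497.470 g/mol, so wt% Mn = 16.481/497.470 × 100 = 3.31%.
33.29 − 3.31 = 29.98 pp.

29.98 percentage points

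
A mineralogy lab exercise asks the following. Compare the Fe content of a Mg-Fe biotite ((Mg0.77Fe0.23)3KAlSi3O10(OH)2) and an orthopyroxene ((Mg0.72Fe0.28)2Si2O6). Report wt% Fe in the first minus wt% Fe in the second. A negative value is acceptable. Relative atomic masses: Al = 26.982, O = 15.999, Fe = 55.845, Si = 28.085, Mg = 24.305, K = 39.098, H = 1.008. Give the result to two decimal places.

Fe in (Mg0.77Fe0.23)3KAlSi3O10(OH)2: molar mass 439.017 g/mol; 0.69×55.845 = 38.533 g → 8.78 wt%.
Fe in (Mg0.72Fe0.28)2Si2O6: molar mass 218.436 g/mol; 0.56×55.845 = 31.273 g → 14.32 wt%.
Difference = 8.78 − 14.32 = -5.54 percentage points.

-5.54 percentage points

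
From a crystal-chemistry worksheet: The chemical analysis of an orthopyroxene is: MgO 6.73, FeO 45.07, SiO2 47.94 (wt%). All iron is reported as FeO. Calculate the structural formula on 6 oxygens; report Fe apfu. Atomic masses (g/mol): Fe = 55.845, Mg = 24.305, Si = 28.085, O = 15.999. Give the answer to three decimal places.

6.73 wt% MgO ÷ 40.304 g/mol = 0.16698 mol, giving 0.16698 Mg and 0.16698 O.
45.07 wt% FeO ÷ 71.844 g/mol = 0.62733 mol, giving 0.62733 Fe and 0.62733 O.
47.94 wt% SiO2 ÷ 60.083 g/mol = 0.79790 mol, giving 0.79790 Si and 1.59580 O.
Oxygen sums to 2.39011; scaling by 6/2.39011 = 2.51034 puts the formula on 6 O.
Fe: 0.62733 × 2.51034 = 1.575 atoms per formula unit.

1.575 Fe apfu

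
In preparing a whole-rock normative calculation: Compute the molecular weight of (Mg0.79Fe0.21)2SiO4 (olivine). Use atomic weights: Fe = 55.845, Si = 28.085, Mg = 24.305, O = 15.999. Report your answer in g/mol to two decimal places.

153.94 g/mol

The formula mass is the sum 1.58·24.305 + 0.42·55.845 + 1·28.085 + 4·15.999.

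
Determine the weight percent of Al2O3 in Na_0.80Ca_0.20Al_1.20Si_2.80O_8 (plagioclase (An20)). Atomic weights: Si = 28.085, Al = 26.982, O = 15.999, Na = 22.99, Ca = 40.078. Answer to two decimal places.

Molar mass of Na_0.80Ca_0.20Al_1.20Si_2.80O_8 = 0.80·22.99 + 0.20·40.078 + 1.20·26.982 + 2.80·28.085 + 8·15.999 = 265.416 g/mol.
Each formula unit contains 1.20 Al, equivalent to 1.20/2 = 0.6000 mol Al2O3.
M(Al2O3) = 2×26.982 + 3×15.999 = 101.961 g/mol.
Mass of Al2O3 per formula unit = 0.6000 × 101.961 = 61.177 g.
Al2O3 wt% = 61.177 / 265.416 × 100 = 23.05%.

23.05 wt%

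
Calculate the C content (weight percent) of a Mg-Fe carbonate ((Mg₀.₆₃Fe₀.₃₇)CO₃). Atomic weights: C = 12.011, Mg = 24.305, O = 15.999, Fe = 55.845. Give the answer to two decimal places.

12.51 weight percent

M((Mg₀.₆₃Fe₀.₃₇)CO₃) = 95.983 g/mol.
C contributes 1 × 12.011 = 12.011 g per mole.
12.011/95.983 = 0.1251 → 12.51%.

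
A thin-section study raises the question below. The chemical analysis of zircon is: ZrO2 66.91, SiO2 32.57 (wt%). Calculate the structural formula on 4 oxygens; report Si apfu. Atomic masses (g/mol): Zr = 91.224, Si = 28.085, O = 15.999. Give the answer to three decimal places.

0.999 Si apfu

ZrO2: 66.91/123.222 = 0.54300 mol → 0.54300 mol Zr, 1.08600 mol O.
SiO2: 32.57/60.083 = 0.54208 mol → 0.54208 mol Si, 1.08416 mol O.
Total oxygen = 2.17016 mol. Normalization factor = 4/2.17016 = 1.84318.
Si per 4 O = 0.54208 × 1.84318 = 0.999.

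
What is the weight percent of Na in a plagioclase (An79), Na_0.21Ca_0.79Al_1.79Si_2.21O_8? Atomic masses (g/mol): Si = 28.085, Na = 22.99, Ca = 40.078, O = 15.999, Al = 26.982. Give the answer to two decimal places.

1.76 mass %

Molar mass of Na_0.21Ca_0.79Al_1.79Si_2.21O_8: 0.21·22.99 + 0.79·40.078 + 1.79·26.982 + 2.21·28.085 + 8·15.999 = 274.847 g/mol.
Mass of Na per formula unit: 0.21 × 22.99 = 4.828 g.
Weight fraction Na = 4.828 / 274.847 = 0.0176.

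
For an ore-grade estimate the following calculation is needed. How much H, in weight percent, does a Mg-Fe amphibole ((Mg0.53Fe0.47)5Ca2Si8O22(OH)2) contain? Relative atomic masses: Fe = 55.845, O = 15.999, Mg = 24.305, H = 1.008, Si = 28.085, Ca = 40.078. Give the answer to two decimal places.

0.23 weight percent

M((Mg0.53Fe0.47)5Ca2Si8O22(OH)2) = 886.472 g/mol.
H contributes 2 × 1.008 = 2.016 g per mole.
2.016/886.472 = 0.0023 → 0.23%.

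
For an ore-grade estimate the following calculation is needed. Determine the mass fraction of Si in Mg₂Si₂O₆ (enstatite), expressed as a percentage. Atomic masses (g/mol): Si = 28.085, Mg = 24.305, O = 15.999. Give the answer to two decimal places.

Formula mass = 2×24.305 + 2×28.085 + 6×15.999 = 200.774 g/mol, of which 56.170 g is Si.
So Si makes up 56.170/200.774 = 0.2798 of the mass, i.e. 27.98%.

27.98 weight percent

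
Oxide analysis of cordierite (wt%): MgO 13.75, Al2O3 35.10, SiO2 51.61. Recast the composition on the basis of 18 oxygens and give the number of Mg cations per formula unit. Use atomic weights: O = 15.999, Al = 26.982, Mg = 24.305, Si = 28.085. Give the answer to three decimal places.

1.986 Mg apfu

13.75 wt% MgO ÷ 40.304 g/mol = 0.34116 mol, giving 0.34116 Mg and 0.34116 O.
35.10 wt% Al2O3 ÷ 101.961 g/mol = 0.34425 mol, giving 0.68850 Al and 1.03275 O.
51.61 wt% SiO2 ÷ 60.083 g/mol = 0.85898 mol, giving 0.85898 Si and 1.71796 O.
Oxygen sums to 3.09187; scaling by 18/3.09187 = 5.82172 puts the formula on 18 O.
Mg: 0.34116 × 5.82172 = 1.986 atoms per formula unit.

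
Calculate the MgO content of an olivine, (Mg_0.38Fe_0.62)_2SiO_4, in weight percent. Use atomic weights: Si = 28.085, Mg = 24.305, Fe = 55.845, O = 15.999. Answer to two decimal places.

M((Mg_0.38Fe_0.62)_2SiO_4) = 179.801 g/mol; M(MgO) = 40.304 g/mol.
Moles MgO per formula unit = 0.76 Mg ÷ 1 = 0.7600.
MgO fraction = (0.7600 × 40.304) / 179.801 = 30.631/179.801 = 0.1704.

17.04 wt%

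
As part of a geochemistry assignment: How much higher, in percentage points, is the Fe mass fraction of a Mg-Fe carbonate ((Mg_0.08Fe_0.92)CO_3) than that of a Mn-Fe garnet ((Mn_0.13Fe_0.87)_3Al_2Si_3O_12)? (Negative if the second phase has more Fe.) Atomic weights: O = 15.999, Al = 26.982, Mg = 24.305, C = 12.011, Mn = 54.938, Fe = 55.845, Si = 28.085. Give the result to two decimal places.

Fe in (Mg_0.08Fe_0.92)CO_3: molar mass 113.330 g/mol; 0.92×55.845 = 51.377 g → 45.33 wt%.
Fe in (Mn_0.13Fe_0.87)_3Al_2Si_3O_12: molar mass 497.388 g/mol; 2.61×55.845 = 145.755 g → 29.30 wt%.
Difference = 45.33 − 29.30 = 16.03 percentage points.

16.03 percentage points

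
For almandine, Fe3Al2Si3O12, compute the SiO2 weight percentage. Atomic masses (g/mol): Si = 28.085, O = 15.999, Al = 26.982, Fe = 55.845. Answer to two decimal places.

M(Fe3Al2Si3O12) = 497.742 g/mol; M(SiO2) = 60.083 g/mol.
Moles SiO2 per formula unit = 3 Si ÷ 1 = 3.0000.
SiO2 fraction = (3.0000 × 60.083) / 497.742 = 180.249/497.742 = 0.3621.

36.21 wt%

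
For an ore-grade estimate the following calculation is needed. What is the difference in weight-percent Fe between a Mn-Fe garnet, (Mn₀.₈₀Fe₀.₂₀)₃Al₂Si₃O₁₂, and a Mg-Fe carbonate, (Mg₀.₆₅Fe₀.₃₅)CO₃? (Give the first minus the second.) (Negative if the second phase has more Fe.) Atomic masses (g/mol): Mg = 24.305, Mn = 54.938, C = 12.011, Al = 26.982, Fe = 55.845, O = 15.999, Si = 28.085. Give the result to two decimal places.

-13.74 percentage points

First mineral: 33.507 g Fe in 495.565 g formula = 6.76 wt% Fe.
Second mineral: 19.546 g Fe in 95.352 g formula = 20.50 wt% Fe.
6.76% − 20.50% gives a difference of -13.74 percentage points.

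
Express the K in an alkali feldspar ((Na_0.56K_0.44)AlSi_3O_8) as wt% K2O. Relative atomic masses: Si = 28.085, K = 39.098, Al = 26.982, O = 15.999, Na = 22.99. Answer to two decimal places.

Molar mass of (Na_0.56K_0.44)AlSi_3O_8 = 0.56*22.99 + 0.44*39.098 + 1*26.982 + 3*28.085 + 8*15.999 = 269.307 g/mol.
Each formula unit contains 0.44 K, equivalent to 0.44/2 = 0.2200 mol K2O.
M(K2O) = 2×39.098 + 1×15.999 = 94.195 g/mol.
Mass of K2O per formula unit = 0.2200 × 94.195 = 20.723 g.
K2O wt% = 20.723 / 269.307 × 100 = 7.69%.

7.69 wt%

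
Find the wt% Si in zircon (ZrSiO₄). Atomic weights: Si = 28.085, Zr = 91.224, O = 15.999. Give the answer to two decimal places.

15.32 wt%

M(ZrSiO₄) = 183.305 g/mol.
Si contributes 1 × 28.085 = 28.085 g per mole.
28.085/183.305 = 0.1532 → 15.32%.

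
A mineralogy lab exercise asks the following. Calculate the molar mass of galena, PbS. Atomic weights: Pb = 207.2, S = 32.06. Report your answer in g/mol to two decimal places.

M = 1·207.2 + 1·32.06

239.26 g/mol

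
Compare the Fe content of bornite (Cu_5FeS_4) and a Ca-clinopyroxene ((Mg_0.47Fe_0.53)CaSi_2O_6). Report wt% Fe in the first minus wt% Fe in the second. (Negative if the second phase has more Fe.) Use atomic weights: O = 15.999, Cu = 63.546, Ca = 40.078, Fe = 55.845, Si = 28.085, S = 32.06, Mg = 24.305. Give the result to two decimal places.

M(Cu_5FeS_4) = 501.815 g/mol, so wt% Fe = 55.845/501.815 × 100 = 11.13%.
M((Mg_0.47Fe_0.53)CaSi_2O_6) = 233.263 g/mol, so wt% Fe = 29.598/233.263 × 100 = 12.69%.
11.13 − 12.69 = -1.56 pp.

-1.56 percentage points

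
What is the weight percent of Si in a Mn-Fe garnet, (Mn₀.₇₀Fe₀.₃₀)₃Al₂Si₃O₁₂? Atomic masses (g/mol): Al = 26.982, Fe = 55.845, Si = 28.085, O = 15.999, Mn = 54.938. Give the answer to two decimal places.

16.99 wt%

Formula mass = 2.10×54.938 + 0.90×55.845 + 2×26.982 + 3×28.085 + 12×15.999 = 495.837 g/mol, of which 84.255 g is Si.
So Si makes up 84.255/495.837 = 0.1699 of the mass, i.e. 16.99%.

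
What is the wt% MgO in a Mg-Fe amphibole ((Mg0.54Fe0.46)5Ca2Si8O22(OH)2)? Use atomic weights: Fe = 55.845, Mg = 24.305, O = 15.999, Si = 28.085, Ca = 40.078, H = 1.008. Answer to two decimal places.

12.30 wt%

Molar mass of (Mg0.54Fe0.46)5Ca2Si8O22(OH)2 = 2.70·24.305 + 2.30·55.845 + 2·40.078 + 8·28.085 + 24·15.999 + 2·1.008 = 884.895 g/mol.
Each formula unit contains 2.70 Mg, equivalent to 2.70/1 = 2.7000 mol MgO.
M(MgO) = 1×24.305 + 1×15.999 = 40.304 g/mol.
Mass of MgO per formula unit = 2.7000 × 40.304 = 108.821 g.
MgO wt% = 108.821 / 884.895 × 100 = 12.30%.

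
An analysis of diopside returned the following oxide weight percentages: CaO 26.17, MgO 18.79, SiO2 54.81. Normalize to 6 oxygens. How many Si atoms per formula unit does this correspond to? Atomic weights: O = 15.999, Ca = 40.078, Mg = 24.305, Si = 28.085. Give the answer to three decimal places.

26.17 wt% CaO ÷ 56.077 g/mol = 0.46668 mol, giving 0.46668 Ca and 0.46668 O.
18.79 wt% MgO ÷ 40.304 g/mol = 0.46621 mol, giving 0.46621 Mg and 0.46621 O.
54.81 wt% SiO2 ÷ 60.083 g/mol = 0.91224 mol, giving 0.91224 Si and 1.82448 O.
Oxygen sums to 2.75737; scaling by 6/2.75737 = 2.17599 puts the formula on 6 O.
Si: 0.91224 × 2.17599 = 1.985 atoms per formula unit.

1.985 Si apfu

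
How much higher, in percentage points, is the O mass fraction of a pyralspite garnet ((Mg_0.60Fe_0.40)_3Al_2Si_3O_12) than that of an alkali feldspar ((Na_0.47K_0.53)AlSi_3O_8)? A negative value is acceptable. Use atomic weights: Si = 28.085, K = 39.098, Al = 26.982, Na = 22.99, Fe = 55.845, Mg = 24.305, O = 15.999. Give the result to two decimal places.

O in (Mg_0.60Fe_0.40)_3Al_2Si_3O_12: molar mass 440.970 g/mol; 12×15.999 = 191.988 g → 43.54 wt%.
O in (Na_0.47K_0.53)AlSi_3O_8: molar mass 270.756 g/mol; 8×15.999 = 127.992 g → 47.27 wt%.
Difference = 43.54 − 47.27 = -3.73 percentage points.

-3.73 percentage points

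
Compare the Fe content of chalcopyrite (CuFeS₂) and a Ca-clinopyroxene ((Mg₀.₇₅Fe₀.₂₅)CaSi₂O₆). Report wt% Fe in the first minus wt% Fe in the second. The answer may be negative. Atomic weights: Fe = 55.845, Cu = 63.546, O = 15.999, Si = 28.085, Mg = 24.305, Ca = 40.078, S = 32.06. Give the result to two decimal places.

24.21 percentage points

First mineral: 55.845 g Fe in 183.511 g formula = 30.43 wt% Fe.
Second mineral: 13.961 g Fe in 224.432 g formula = 6.22 wt% Fe.
30.43% − 6.22% gives a difference of 24.21 percentage points.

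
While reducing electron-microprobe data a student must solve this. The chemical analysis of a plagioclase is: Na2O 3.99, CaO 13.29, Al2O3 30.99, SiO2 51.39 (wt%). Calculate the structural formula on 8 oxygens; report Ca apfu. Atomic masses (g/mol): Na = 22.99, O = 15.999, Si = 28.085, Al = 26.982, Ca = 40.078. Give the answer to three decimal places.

0.648 Ca apfu

3.99 wt% Na2O ÷ 61.979 g/mol = 0.06438 mol, giving 0.12876 Na and 0.06438 O.
13.29 wt% CaO ÷ 56.077 g/mol = 0.23700 mol, giving 0.23700 Ca and 0.23700 O.
30.99 wt% Al2O3 ÷ 101.961 g/mol = 0.30394 mol, giving 0.60788 Al and 0.91182 O.
51.39 wt% SiO2 ÷ 60.083 g/mol = 0.85532 mol, giving 0.85532 Si and 1.71064 O.
Oxygen sums to 2.92384; scaling by 8/2.92384 = 2.73613 puts the formula on 8 O.
Ca: 0.23700 × 2.73613 = 0.648 atoms per formula unit.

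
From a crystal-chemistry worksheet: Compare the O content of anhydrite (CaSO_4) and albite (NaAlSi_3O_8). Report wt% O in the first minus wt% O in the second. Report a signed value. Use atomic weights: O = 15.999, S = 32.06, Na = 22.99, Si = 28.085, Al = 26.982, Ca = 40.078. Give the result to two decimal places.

-1.80 percentage points

O in CaSO_4: molar mass 136.134 g/mol; 4×15.999 = 63.996 g → 47.01 wt%.
O in NaAlSi_3O_8: molar mass 262.219 g/mol; 8×15.999 = 127.992 g → 48.81 wt%.
Difference = 47.01 − 48.81 = -1.80 percentage points.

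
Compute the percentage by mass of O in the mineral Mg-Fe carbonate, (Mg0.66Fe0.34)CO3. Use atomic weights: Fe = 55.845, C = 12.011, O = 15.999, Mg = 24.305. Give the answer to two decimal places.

M((Mg0.66Fe0.34)CO3) = 95.037 g/mol.
O contributes 3 × 15.999 = 47.997 g per mole.
47.997/95.037 = 0.5050 → 50.50%.

50.50 mass %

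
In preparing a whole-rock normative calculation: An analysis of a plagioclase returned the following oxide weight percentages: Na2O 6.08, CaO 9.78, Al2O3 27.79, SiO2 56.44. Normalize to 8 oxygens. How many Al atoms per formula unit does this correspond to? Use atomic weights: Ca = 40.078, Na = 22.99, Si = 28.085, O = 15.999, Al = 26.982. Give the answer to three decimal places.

6.08 wt% Na2O ÷ 61.979 g/mol = 0.09810 mol, giving 0.19620 Na and 0.09810 O.
9.78 wt% CaO ÷ 56.077 g/mol = 0.17440 mol, giving 0.17440 Ca and 0.17440 O.
27.79 wt% Al2O3 ÷ 101.961 g/mol = 0.27256 mol, giving 0.54512 Al and 0.81768 O.
56.44 wt% SiO2 ÷ 60.083 g/mol = 0.93937 mol, giving 0.93937 Si and 1.87874 O.
Oxygen sums to 2.96892; scaling by 8/2.96892 = 2.69458 puts the formula on 8 O.
Al: 0.54512 × 2.69458 = 1.469 atoms per formula unit.

1.469 Al apfu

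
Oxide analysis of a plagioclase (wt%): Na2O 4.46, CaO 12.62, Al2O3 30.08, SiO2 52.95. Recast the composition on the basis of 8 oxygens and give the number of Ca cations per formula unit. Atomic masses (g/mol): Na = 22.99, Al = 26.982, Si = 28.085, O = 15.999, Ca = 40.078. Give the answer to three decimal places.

0.611 Ca apfu

Na2O (M=61.979): mol = 0.07196; Na = 0.14392, O = 0.07196.
CaO (M=56.077): mol = 0.22505; Ca = 0.22505, O = 0.22505.
Al2O3 (M=101.961): mol = 0.29501; Al = 0.59002, O = 0.88503.
SiO2 (M=60.083): mol = 0.88128; Si = 0.88128, O = 1.76256.
ΣO = 2.94460; factor = 8/ΣO = 2.71684.
Ca apfu = 0.22505 × 2.71684 = 0.611.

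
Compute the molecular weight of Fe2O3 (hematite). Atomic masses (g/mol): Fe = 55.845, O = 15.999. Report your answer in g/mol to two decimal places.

159.69 g/mol

The formula mass is the sum 2(55.845) + 3(15.999).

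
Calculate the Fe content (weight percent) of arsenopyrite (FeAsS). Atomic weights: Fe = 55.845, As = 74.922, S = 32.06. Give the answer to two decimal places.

Molar mass of FeAsS: 1*55.845 + 1*74.922 + 1*32.06 = 162.827 g/mol.
Mass of Fe per formula unit: 1 × 55.845 = 55.845 g.
Weight fraction Fe = 55.845 / 162.827 = 0.3430.

34.30 weight percent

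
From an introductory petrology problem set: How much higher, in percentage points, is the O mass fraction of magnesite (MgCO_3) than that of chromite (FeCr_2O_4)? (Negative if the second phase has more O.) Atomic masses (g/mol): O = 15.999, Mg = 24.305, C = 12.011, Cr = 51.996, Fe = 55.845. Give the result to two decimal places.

First mineral: 47.997 g O in 84.313 g formula = 56.93 wt% O.
Second mineral: 63.996 g O in 223.833 g formula = 28.59 wt% O.
56.93% − 28.59% gives a difference of 28.34 percentage points.

28.34 percentage points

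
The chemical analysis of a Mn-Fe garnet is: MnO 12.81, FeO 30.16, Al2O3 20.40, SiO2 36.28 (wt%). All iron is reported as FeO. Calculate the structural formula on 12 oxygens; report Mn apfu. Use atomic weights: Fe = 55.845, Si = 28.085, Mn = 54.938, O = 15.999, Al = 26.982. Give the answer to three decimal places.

MnO: 12.81/70.937 = 0.18058 mol → 0.18058 mol Mn, 0.18058 mol O.
FeO: 30.16/71.844 = 0.41980 mol → 0.41980 mol Fe, 0.41980 mol O.
Al2O3: 20.40/101.961 = 0.20008 mol → 0.40016 mol Al, 0.60024 mol O.
SiO2: 36.28/60.083 = 0.60383 mol → 0.60383 mol Si, 1.20766 mol O.
Total oxygen = 2.40828 mol. Normalization factor = 12/2.40828 = 4.98281.
Mn per 12 O = 0.18058 × 4.98281 = 0.900.

0.900 Mn apfu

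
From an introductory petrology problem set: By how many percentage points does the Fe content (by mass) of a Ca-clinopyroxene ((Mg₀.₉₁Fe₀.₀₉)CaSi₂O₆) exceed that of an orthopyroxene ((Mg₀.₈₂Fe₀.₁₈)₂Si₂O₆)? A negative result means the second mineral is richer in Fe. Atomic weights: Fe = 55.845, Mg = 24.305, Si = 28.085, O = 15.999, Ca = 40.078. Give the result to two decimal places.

-7.19 percentage points

First mineral: 5.026 g Fe in 219.386 g formula = 2.29 wt% Fe.
Second mineral: 20.104 g Fe in 212.128 g formula = 9.48 wt% Fe.
2.29% − 9.48% gives a difference of -7.19 percentage points.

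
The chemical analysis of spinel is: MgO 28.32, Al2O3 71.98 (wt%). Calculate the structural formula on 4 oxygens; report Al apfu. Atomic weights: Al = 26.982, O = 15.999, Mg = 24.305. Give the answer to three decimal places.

2.002 Al apfu

MgO: 28.32/40.304 = 0.70266 mol → 0.70266 mol Mg, 0.70266 mol O.
Al2O3: 71.98/101.961 = 0.70596 mol → 1.41192 mol Al, 2.11788 mol O.
Total oxygen = 2.82054 mol. Normalization factor = 4/2.82054 = 1.41817.
Al per 4 O = 1.41192 × 1.41817 = 2.002.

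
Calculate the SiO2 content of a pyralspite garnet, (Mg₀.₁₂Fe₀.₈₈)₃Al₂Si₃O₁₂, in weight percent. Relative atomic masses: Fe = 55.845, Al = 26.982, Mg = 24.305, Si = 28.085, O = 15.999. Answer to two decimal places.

Formula mass = 486.388 g/mol.
3 Si → 3.0000 mol SiO2 per formula unit; M(SiO2) = 60.083, so SiO2 mass = 180.249 g.
180.249/486.388 × 100 = 37.06 wt%.

37.06 wt%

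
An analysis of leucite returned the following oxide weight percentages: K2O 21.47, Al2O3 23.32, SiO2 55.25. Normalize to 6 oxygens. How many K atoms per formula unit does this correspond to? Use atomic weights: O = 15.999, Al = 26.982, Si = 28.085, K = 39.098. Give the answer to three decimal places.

K2O: 21.47/94.195 = 0.22793 mol → 0.45586 mol K, 0.22793 mol O.
Al2O3: 23.32/101.961 = 0.22871 mol → 0.45742 mol Al, 0.68613 mol O.
SiO2: 55.25/60.083 = 0.91956 mol → 0.91956 mol Si, 1.83912 mol O.
Total oxygen = 2.75318 mol. Normalization factor = 6/2.75318 = 2.17930.
K per 6 O = 0.45586 × 2.17930 = 0.993.

0.993 K apfu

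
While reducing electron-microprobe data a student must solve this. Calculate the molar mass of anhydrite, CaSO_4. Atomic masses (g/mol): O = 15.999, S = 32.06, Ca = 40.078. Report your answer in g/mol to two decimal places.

Ca: 1 × 40.078 = 40.0780
S: 1 × 32.06 = 32.0600
O: 4 × 15.999 = 63.9960
Summing the contributions gives the formula mass.

136.13 g/mol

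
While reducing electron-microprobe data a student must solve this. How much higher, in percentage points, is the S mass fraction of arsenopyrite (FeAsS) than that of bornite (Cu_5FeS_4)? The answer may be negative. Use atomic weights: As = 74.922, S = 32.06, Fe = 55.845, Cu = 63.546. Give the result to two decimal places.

-5.87 percentage points

First mineral: 32.060 g S in 162.827 g formula = 19.69 wt% S.
Second mineral: 128.240 g S in 501.815 g formula = 25.56 wt% S.
19.69% − 25.56% gives a difference of -5.87 percentage points.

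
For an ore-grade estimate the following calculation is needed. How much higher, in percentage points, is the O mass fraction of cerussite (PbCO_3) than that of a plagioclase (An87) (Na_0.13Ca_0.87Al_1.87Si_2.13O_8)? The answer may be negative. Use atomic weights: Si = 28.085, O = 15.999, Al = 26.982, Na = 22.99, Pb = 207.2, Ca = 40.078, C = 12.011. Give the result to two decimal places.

-28.39 percentage points

M(PbCO_3) = 267.208 g/mol, so wt% O = 47.997/267.208 × 100 = 17.96%.
M(Na_0.13Ca_0.87Al_1.87Si_2.13O_8) = 276.126 g/mol, so wt% O = 127.992/276.126 × 100 = 46.35%.
17.96 − 46.35 = -28.39 pp.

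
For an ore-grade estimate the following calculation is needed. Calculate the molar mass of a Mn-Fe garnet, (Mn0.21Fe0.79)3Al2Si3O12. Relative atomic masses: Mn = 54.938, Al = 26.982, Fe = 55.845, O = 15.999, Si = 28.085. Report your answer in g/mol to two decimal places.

M = 0.63*54.938 + 2.37*55.845 + 2*26.982 + 3*28.085 + 12*15.999

497.17 g/mol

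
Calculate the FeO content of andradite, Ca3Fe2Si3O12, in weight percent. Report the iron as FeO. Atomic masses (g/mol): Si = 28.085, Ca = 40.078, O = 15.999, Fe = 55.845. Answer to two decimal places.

M(Ca3Fe2Si3O12) = 508.167 g/mol; M(FeO) = 71.844 g/mol.
Moles FeO per formula unit = 2 Fe ÷ 1 = 2.0000.
FeO fraction = (2.0000 × 71.844) / 508.167 = 143.688/508.167 = 0.2828.

28.28 wt%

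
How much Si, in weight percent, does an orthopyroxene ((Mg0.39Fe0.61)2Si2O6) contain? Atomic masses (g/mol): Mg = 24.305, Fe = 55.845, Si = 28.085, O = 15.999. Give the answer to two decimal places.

M((Mg0.39Fe0.61)2Si2O6) = 239.253 g/mol.
Si contributes 2 × 28.085 = 56.170 g per mole.
56.170/239.253 = 0.2348 → 23.48%.

23.48 weight percent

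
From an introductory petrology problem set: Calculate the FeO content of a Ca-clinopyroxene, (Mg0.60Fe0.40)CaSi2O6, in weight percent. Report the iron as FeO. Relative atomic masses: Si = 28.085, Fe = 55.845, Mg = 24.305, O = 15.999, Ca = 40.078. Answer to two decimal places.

Molar mass of (Mg0.60Fe0.40)CaSi2O6 = 0.60*24.305 + 0.40*55.845 + 1*40.078 + 2*28.085 + 6*15.999 = 229.163 g/mol.
Each formula unit contains 0.40 Fe, equivalent to 0.40/1 = 0.4000 mol FeO.
M(FeO) = 1×55.845 + 1×15.999 = 71.844 g/mol.
Mass of FeO per formula unit = 0.4000 × 71.844 = 28.738 g.
FeO wt% = 28.738 / 229.163 × 100 = 12.54%.

12.54 wt%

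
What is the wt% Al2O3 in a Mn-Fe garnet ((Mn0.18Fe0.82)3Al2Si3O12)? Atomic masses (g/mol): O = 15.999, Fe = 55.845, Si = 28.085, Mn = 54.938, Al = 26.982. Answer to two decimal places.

20.50 wt%

Molar mass of (Mn0.18Fe0.82)3Al2Si3O12 = 0.54×54.938 + 2.46×55.845 + 2×26.982 + 3×28.085 + 12×15.999 = 497.252 g/mol.
Each formula unit contains 2 Al, equivalent to 2/2 = 1.0000 mol Al2O3.
M(Al2O3) = 2×26.982 + 3×15.999 = 101.961 g/mol.
Mass of Al2O3 per formula unit = 1.0000 × 101.961 = 101.961 g.
Al2O3 wt% = 101.961 / 497.252 × 100 = 20.50%.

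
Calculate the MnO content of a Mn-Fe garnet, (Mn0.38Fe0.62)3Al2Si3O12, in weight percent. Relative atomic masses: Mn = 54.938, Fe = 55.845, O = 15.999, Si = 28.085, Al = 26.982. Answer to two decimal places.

16.28 wt%

M((Mn0.38Fe0.62)3Al2Si3O12) = 496.708 g/mol; M(MnO) = 70.937 g/mol.
Moles MnO per formula unit = 1.14 Mn ÷ 1 = 1.1400.
MnO fraction = (1.1400 × 70.937) / 496.708 = 80.868/496.708 = 0.1628.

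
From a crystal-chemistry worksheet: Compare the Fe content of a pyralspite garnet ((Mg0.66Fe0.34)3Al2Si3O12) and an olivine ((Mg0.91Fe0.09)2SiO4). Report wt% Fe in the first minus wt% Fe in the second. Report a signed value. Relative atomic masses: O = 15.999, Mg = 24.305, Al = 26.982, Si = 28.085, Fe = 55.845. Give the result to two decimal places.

First mineral: 56.962 g Fe in 435.293 g formula = 13.09 wt% Fe.
Second mineral: 10.052 g Fe in 146.368 g formula = 6.87 wt% Fe.
13.09% − 6.87% gives a difference of 6.22 percentage points.

6.22 percentage points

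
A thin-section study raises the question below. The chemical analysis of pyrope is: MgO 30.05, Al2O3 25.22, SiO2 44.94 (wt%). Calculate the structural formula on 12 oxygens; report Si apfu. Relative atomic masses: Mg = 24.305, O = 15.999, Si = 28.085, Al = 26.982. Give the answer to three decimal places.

30.05 wt% MgO ÷ 40.304 g/mol = 0.74558 mol, giving 0.74558 Mg and 0.74558 O.
25.22 wt% Al2O3 ÷ 101.961 g/mol = 0.24735 mol, giving 0.49470 Al and 0.74205 O.
44.94 wt% SiO2 ÷ 60.083 g/mol = 0.74797 mol, giving 0.74797 Si and 1.49594 O.
Oxygen sums to 2.98357; scaling by 12/2.98357 = 4.02203 puts the formula on 12 O.
Si: 0.74797 × 4.02203 = 3.008 atoms per formula unit.

3.008 Si apfu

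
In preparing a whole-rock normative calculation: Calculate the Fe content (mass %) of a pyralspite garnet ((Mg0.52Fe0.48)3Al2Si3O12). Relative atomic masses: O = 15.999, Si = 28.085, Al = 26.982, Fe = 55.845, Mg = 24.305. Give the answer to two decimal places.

M((Mg0.52Fe0.48)3Al2Si3O12) = 448.540 g/mol.
Fe contributes 1.44 × 55.845 = 80.417 g per mole.
80.417/448.540 = 0.1793 → 17.93%.

17.93 mass %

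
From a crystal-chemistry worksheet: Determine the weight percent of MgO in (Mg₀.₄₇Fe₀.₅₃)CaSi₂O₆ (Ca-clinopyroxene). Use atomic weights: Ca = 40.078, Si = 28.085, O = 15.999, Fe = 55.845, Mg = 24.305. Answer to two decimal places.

M((Mg₀.₄₇Fe₀.₅₃)CaSi₂O₆) = 233.263 g/mol; M(MgO) = 40.304 g/mol.
Moles MgO per formula unit = 0.47 Mg ÷ 1 = 0.4700.
MgO fraction = (0.4700 × 40.304) / 233.263 = 18.943/233.263 = 0.0812.

8.12 wt%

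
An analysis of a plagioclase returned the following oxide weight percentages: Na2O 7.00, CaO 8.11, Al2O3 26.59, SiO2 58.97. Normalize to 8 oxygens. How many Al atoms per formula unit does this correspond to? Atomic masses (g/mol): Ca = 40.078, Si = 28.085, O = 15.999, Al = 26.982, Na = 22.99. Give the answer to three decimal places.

1.390 Al apfu

7.00 wt% Na2O ÷ 61.979 g/mol = 0.11294 mol, giving 0.22588 Na and 0.11294 O.
8.11 wt% CaO ÷ 56.077 g/mol = 0.14462 mol, giving 0.14462 Ca and 0.14462 O.
26.59 wt% Al2O3 ÷ 101.961 g/mol = 0.26079 mol, giving 0.52158 Al and 0.78237 O.
58.97 wt% SiO2 ÷ 60.083 g/mol = 0.98148 mol, giving 0.98148 Si and 1.96296 O.
Oxygen sums to 3.00289; scaling by 8/3.00289 = 2.66410 puts the formula on 8 O.
Al: 0.52158 × 2.66410 = 1.390 atoms per formula unit.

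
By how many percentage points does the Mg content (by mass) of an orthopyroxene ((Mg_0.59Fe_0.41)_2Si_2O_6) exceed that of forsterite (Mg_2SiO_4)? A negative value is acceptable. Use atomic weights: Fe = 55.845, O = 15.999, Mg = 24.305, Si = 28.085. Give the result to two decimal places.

-21.90 percentage points

M((Mg_0.59Fe_0.41)_2Si_2O_6) = 226.637 g/mol, so wt% Mg = 28.680/226.637 × 100 = 12.65%.
M(Mg_2SiO_4) = 140.691 g/mol, so wt% Mg = 48.610/140.691 × 100 = 34.55%.
12.65 − 34.55 = -21.90 pp.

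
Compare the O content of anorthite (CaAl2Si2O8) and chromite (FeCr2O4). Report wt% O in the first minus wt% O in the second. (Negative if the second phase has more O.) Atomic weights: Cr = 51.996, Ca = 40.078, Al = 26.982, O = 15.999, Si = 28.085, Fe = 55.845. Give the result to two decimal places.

17.42 percentage points

O in CaAl2Si2O8: molar mass 278.204 g/mol; 8×15.999 = 127.992 g → 46.01 wt%.
O in FeCr2O4: molar mass 223.833 g/mol; 4×15.999 = 63.996 g → 28.59 wt%.
Difference = 46.01 − 28.59 = 17.42 percentage points.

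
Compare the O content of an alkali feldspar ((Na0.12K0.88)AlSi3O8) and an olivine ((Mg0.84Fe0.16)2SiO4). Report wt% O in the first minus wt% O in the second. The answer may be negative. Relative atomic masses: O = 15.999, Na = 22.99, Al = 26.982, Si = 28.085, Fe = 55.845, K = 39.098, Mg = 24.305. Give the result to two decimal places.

First mineral: 127.992 g O in 276.394 g formula = 46.31 wt% O.
Second mineral: 63.996 g O in 150.784 g formula = 42.44 wt% O.
46.31% − 42.44% gives a difference of 3.87 percentage points.

3.87 percentage points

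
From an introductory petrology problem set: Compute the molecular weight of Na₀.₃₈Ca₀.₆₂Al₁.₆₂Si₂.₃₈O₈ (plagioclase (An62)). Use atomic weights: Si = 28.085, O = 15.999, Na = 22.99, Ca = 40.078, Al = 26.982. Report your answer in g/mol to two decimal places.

272.13 g/mol

M = 0.38×22.99 + 0.62×40.078 + 1.62×26.982 + 2.38×28.085 + 8×15.999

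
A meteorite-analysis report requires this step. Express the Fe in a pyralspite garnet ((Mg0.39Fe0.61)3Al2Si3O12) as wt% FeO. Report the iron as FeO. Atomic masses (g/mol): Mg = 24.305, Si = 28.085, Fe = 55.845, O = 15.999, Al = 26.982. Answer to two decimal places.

M((Mg0.39Fe0.61)3Al2Si3O12) = 460.840 g/mol; M(FeO) = 71.844 g/mol.
Moles FeO per formula unit = 1.83 Fe ÷ 1 = 1.8300.
FeO fraction = (1.8300 × 71.844) / 460.840 = 131.475/460.840 = 0.2853.

28.53 wt%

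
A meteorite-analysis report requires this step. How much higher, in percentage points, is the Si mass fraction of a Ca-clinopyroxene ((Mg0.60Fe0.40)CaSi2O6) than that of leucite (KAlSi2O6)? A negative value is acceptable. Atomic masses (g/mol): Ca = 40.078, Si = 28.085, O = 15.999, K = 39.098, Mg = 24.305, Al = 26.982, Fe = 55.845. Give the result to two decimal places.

M((Mg0.60Fe0.40)CaSi2O6) = 229.163 g/mol, so wt% Si = 56.170/229.163 × 100 = 24.51%.
M(KAlSi2O6) = 218.244 g/mol, so wt% Si = 56.170/218.244 × 100 = 25.74%.
24.51 − 25.74 = -1.23 pp.

-1.23 percentage points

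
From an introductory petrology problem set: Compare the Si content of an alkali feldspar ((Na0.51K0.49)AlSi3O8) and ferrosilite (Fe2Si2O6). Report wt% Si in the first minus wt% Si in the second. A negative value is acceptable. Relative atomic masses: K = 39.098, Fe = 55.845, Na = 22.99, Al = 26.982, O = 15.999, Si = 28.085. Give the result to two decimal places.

9.90 percentage points

First mineral: 84.255 g Si in 270.112 g formula = 31.19 wt% Si.
Second mineral: 56.170 g Si in 263.854 g formula = 21.29 wt% Si.
31.19% − 21.29% gives a difference of 9.90 percentage points.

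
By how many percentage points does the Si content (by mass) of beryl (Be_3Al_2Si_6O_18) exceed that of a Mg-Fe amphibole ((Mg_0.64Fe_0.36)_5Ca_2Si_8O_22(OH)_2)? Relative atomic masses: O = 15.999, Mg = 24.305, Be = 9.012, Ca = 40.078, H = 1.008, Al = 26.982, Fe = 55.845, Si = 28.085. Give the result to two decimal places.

5.50 percentage points

M(Be_3Al_2Si_6O_18) = 537.492 g/mol, so wt% Si = 168.510/537.492 × 100 = 31.35%.
M((Mg_0.64Fe_0.36)_5Ca_2Si_8O_22(OH)_2) = 869.125 g/mol, so wt% Si = 224.680/869.125 × 100 = 25.85%.
31.35 − 25.85 = 5.50 pp.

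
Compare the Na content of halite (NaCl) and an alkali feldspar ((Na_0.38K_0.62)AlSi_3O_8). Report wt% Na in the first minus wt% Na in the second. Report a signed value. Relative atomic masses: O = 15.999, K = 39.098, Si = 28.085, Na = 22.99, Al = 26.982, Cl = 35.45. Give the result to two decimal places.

Na in NaCl: molar mass 58.440 g/mol; 1×22.99 = 22.990 g → 39.34 wt%.
Na in (Na_0.38K_0.62)AlSi_3O_8: molar mass 272.206 g/mol; 0.38×22.99 = 8.736 g → 3.21 wt%.
Difference = 39.34 − 3.21 = 36.13 percentage points.

36.13 percentage points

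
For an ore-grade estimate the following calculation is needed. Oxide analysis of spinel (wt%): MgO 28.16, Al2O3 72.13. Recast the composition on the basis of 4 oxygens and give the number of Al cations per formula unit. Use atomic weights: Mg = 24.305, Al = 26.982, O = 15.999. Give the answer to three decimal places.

28.16 wt% MgO ÷ 40.304 g/mol = 0.69869 mol, giving 0.69869 Mg and 0.69869 O.
72.13 wt% Al2O3 ÷ 101.961 g/mol = 0.70743 mol, giving 1.41486 Al and 2.12229 O.
Oxygen sums to 2.82098; scaling by 4/2.82098 = 1.41795 puts the formula on 4 O.
Al: 1.41486 × 1.41795 = 2.006 atoms per formula unit.

2.006 Al apfu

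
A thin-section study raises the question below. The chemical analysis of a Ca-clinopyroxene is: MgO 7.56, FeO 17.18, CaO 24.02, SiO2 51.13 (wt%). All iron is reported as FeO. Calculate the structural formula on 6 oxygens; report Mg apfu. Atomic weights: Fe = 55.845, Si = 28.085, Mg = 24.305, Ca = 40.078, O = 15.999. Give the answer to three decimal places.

0.440 Mg apfu

7.56 wt% MgO ÷ 40.304 g/mol = 0.18757 mol, giving 0.18757 Mg and 0.18757 O.
17.18 wt% FeO ÷ 71.844 g/mol = 0.23913 mol, giving 0.23913 Fe and 0.23913 O.
24.02 wt% CaO ÷ 56.077 g/mol = 0.42834 mol, giving 0.42834 Ca and 0.42834 O.
51.13 wt% SiO2 ÷ 60.083 g/mol = 0.85099 mol, giving 0.85099 Si and 1.70198 O.
Oxygen sums to 2.55702; scaling by 6/2.55702 = 2.34648 puts the formula on 6 O.
Mg: 0.18757 × 2.34648 = 0.440 atoms per formula unit.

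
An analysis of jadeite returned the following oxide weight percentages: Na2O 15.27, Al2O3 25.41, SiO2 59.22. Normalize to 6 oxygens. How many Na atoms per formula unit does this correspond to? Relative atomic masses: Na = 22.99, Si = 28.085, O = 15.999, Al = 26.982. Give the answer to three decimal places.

0.997 Na apfu

Na2O: 15.27/61.979 = 0.24637 mol → 0.49274 mol Na, 0.24637 mol O.
Al2O3: 25.41/101.961 = 0.24921 mol → 0.49842 mol Al, 0.74763 mol O.
SiO2: 59.22/60.083 = 0.98564 mol → 0.98564 mol Si, 1.97128 mol O.
Total oxygen = 2.96528 mol. Normalization factor = 6/2.96528 = 2.02342.
Na per 6 O = 0.49274 × 2.02342 = 0.997.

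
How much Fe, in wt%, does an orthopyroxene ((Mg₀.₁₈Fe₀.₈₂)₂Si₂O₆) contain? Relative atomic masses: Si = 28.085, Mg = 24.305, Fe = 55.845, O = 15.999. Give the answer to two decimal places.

36.27 wt%

Molar mass of (Mg₀.₁₈Fe₀.₈₂)₂Si₂O₆: 0.36·24.305 + 1.64·55.845 + 2·28.085 + 6·15.999 = 252.500 g/mol.
Mass of Fe per formula unit: 1.64 × 55.845 = 91.586 g.
Weight fraction Fe = 91.586 / 252.500 = 0.3627.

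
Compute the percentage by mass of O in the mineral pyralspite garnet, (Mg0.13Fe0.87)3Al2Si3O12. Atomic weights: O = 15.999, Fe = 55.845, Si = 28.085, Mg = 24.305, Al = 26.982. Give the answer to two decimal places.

Formula mass = 0.39·24.305 + 2.61·55.845 + 2·26.982 + 3·28.085 + 12·15.999 = 485.441 g/mol, of which 191.988 g is O.
So O makes up 191.988/485.441 = 0.3955 of the mass, i.e. 39.55%.

39.55 mass %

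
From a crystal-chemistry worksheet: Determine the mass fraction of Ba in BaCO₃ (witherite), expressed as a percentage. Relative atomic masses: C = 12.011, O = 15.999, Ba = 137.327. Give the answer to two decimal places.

Molar mass of BaCO₃: 1×137.327 + 1×12.011 + 3×15.999 = 197.335 g/mol.
Mass of Ba per formula unit: 1 × 137.327 = 137.327 g.
Weight fraction Ba = 137.327 / 197.335 = 0.6959.

69.59 weight percent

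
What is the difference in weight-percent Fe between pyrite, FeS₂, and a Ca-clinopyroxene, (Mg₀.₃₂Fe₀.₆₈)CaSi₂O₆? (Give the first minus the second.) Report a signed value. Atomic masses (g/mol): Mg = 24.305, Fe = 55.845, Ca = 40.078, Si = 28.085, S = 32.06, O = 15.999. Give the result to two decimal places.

30.59 percentage points

Fe in FeS₂: molar mass 119.965 g/mol; 1×55.845 = 55.845 g → 46.55 wt%.
Fe in (Mg₀.₃₂Fe₀.₆₈)CaSi₂O₆: molar mass 237.994 g/mol; 0.68×55.845 = 37.975 g → 15.96 wt%.
Difference = 46.55 − 15.96 = 30.59 percentage points.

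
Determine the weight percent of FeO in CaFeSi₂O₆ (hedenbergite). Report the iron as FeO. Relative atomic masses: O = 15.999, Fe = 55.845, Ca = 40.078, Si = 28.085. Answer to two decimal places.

Formula mass = 248.087 g/mol.
1 Fe → 1.0000 mol FeO per formula unit; M(FeO) = 71.844, so FeO mass = 71.844 g.
71.844/248.087 × 100 = 28.96 wt%.

28.96 wt%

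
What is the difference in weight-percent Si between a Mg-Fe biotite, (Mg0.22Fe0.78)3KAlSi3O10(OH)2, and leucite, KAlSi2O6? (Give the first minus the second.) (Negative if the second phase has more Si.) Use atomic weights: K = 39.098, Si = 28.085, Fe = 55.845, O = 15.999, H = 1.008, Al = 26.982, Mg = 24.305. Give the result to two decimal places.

First mineral: 84.255 g Si in 491.058 g formula = 17.16 wt% Si.
Second mineral: 56.170 g Si in 218.244 g formula = 25.74 wt% Si.
17.16% − 25.74% gives a difference of -8.58 percentage points.

-8.58 percentage points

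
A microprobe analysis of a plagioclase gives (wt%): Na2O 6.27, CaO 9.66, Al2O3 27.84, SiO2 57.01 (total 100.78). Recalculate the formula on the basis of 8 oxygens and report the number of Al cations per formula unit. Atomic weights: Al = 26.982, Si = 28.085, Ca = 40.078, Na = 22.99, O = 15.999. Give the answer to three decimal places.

6.27 wt% Na2O ÷ 61.979 g/mol = 0.10116 mol, giving 0.20232 Na and 0.10116 O.
9.66 wt% CaO ÷ 56.077 g/mol = 0.17226 mol, giving 0.17226 Ca and 0.17226 O.
27.84 wt% Al2O3 ÷ 101.961 g/mol = 0.27305 mol, giving 0.54610 Al and 0.81915 O.
57.01 wt% SiO2 ÷ 60.083 g/mol = 0.94885 mol, giving 0.94885 Si and 1.89770 O.
Oxygen sums to 2.99027; scaling by 8/2.99027 = 2.67534 puts the formula on 8 O.
Al: 0.54610 × 2.67534 = 1.461 atoms per formula unit.

1.461 Al apfu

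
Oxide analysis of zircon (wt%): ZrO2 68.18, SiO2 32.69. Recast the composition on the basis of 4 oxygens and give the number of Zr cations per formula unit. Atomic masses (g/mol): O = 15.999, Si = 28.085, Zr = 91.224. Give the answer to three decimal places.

1.008 Zr apfu

68.18 wt% ZrO2 ÷ 123.222 g/mol = 0.55331 mol, giving 0.55331 Zr and 1.10662 O.
32.69 wt% SiO2 ÷ 60.083 g/mol = 0.54408 mol, giving 0.54408 Si and 1.08816 O.
Oxygen sums to 2.19478; scaling by 4/2.19478 = 1.82251 puts the formula on 4 O.
Zr: 0.55331 × 1.82251 = 1.008 atoms per formula unit.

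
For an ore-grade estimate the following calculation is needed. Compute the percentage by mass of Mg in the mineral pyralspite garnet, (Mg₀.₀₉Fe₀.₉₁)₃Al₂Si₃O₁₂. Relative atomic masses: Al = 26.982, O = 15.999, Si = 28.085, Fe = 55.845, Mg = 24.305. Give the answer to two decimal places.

M((Mg₀.₀₉Fe₀.₉₁)₃Al₂Si₃O₁₂) = 489.226 g/mol.
Mg contributes 0.27 × 24.305 = 6.562 g per mole.
6.562/489.226 = 0.0134 → 1.34%.

1.34 weight percent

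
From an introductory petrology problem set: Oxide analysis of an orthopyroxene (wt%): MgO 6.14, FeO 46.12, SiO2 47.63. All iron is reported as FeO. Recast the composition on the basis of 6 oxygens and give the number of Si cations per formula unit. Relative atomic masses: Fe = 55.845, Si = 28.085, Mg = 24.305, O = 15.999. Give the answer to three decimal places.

1.999 Si apfu

MgO: 6.14/40.304 = 0.15234 mol → 0.15234 mol Mg, 0.15234 mol O.
FeO: 46.12/71.844 = 0.64195 mol → 0.64195 mol Fe, 0.64195 mol O.
SiO2: 47.63/60.083 = 0.79274 mol → 0.79274 mol Si, 1.58548 mol O.
Total oxygen = 2.37977 mol. Normalization factor = 6/2.37977 = 2.52125.
Si per 6 O = 0.79274 × 2.52125 = 1.999.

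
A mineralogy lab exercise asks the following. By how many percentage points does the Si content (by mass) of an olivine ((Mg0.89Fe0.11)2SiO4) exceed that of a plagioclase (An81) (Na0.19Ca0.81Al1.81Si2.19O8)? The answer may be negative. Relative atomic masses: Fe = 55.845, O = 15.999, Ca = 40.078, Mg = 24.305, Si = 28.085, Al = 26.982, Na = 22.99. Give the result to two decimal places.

-3.33 percentage points

M((Mg0.89Fe0.11)2SiO4) = 147.630 g/mol, so wt% Si = 28.085/147.630 × 100 = 19.02%.
M(Na0.19Ca0.81Al1.81Si2.19O8) = 275.167 g/mol, so wt% Si = 61.506/275.167 × 100 = 22.35%.
19.02 − 22.35 = -3.33 pp.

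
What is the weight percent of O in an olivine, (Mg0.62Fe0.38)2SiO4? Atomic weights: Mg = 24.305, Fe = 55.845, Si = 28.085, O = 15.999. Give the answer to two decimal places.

38.87 mass %

Formula mass = 1.24·24.305 + 0.76·55.845 + 1·28.085 + 4·15.999 = 164.661 g/mol, of which 63.996 g is O.
So O makes up 63.996/164.661 = 0.3887 of the mass, i.e. 38.87%.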